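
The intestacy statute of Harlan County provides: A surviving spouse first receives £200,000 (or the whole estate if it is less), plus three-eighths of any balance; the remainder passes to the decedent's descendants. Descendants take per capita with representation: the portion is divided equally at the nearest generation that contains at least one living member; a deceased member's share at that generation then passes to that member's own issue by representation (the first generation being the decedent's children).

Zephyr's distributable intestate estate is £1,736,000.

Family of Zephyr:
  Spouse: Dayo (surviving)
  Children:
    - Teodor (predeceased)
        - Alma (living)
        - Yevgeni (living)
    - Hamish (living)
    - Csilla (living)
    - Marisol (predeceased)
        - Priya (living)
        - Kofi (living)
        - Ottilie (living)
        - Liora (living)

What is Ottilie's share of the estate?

Dayo first takes £200,000, leaving a balance of £1,536,000. Dayo then takes three-eighths of the balance (£576,000), for a total of £776,000. The remaining £960,000 passes to the descendants.
The descendants' portion (£960,000) is divided into 4 shares of £240,000: Hamish and Csilla each take £240,000; Teodor's £240,000 share passes to Teodor's issue; Marisol's £240,000 share passes to Marisol's issue.
Teodor's share (£240,000) is divided into 2 shares of £120,000: Alma and Yevgeni each take £120,000.
Marisol's share (£240,000) is divided into 4 shares of £60,000: Priya, Kofi, Ottilie, and Liora each take £60,000.

Ottilie receives £60,000.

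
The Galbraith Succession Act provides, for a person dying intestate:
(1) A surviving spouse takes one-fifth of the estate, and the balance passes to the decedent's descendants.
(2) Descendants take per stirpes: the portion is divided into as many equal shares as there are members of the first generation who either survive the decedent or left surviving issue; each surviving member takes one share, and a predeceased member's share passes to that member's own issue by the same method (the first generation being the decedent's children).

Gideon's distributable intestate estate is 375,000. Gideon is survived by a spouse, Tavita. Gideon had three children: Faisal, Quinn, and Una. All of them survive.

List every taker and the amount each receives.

Tavita: 75,000; Faisal: 100,000; Quinn: 100,000; Una: 100,000

Tavita takes one-fifth of 375,000 = 75,000. The remaining 300,000 passes to the descendants.
The descendants' portion (300,000) is divided into 3 shares of 100,000: Faisal, Quinn, and Una each take 100,000.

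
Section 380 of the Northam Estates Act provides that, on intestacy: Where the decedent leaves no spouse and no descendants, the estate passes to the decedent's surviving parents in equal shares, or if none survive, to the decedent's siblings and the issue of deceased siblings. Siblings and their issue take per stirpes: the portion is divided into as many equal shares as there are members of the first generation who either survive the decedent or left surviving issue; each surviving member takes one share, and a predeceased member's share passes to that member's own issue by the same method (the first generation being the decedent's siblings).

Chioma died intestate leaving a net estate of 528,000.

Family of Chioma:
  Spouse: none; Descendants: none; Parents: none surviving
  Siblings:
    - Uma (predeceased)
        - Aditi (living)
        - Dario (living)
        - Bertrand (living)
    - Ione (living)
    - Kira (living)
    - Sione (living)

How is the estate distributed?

Aditi: 44,000; Dario: 44,000; Bertrand: 44,000; Ione: 132,000; Kira: 132,000; Sione: 132,000

The entire 528,000 passes to the siblings and their issue.
That amount (528,000) is divided into 4 shares of 132,000: Ione, Kira, and Sione each take 132,000; Uma's 132,000 share passes to Uma's issue.
Uma's share (132,000) is divided into 3 shares of 44,000: Aditi, Dario, and Bertrand each take 44,000.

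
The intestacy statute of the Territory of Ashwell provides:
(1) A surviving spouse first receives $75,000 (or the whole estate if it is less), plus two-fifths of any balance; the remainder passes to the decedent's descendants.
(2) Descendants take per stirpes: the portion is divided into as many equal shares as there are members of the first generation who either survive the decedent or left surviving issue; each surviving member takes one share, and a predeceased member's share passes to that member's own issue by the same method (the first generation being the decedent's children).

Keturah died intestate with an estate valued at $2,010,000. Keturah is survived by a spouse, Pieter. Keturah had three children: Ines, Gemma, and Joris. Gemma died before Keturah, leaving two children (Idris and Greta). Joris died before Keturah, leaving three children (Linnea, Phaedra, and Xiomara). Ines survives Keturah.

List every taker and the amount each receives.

Pieter: $849,000; Ines: $387,000; Idris: $193,500; Greta: $193,500; Linnea: $129,000; Phaedra: $129,000; Xiomara: $129,000

Pieter first takes $75,000, leaving a balance of $1,935,000. Pieter then takes two-fifths of the balance ($774,000), for a total of $849,000. The remaining $1,161,000 passes to the descendants.
The descendants' portion ($1,161,000) is divided into 3 shares of $387,000: Ines takes $387,000; Gemma's $387,000 share passes to Gemma's issue; Joris's $387,000 share passes to Joris's issue.
Gemma's share ($387,000) is divided into 2 shares of $193,500: Idris and Greta each take $193,500.
Joris's share ($387,000) is divided into 3 shares of $129,000: Linnea, Phaedra, and Xiomara each take $129,000.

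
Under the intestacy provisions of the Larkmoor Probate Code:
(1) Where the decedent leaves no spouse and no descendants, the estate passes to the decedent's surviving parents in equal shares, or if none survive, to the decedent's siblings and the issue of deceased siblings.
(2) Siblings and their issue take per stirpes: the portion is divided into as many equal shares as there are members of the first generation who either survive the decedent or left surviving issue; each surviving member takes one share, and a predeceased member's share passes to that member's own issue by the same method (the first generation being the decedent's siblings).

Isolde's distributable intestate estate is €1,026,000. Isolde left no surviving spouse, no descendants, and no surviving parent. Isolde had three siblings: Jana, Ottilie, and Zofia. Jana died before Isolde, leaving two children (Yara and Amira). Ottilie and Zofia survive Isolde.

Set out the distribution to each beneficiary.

Yara: €171,000; Amira: €171,000; Ottilie: €342,000; Zofia: €342,000

The entire €1,026,000 passes to the siblings and their issue.
That amount (€1,026,000) is divided into 3 shares of €342,000: Ottilie and Zofia each take €342,000; Jana's €342,000 share passes to Jana's issue.
Jana's share (€342,000) is divided into 2 shares of €171,000: Yara and Amira each take €171,000.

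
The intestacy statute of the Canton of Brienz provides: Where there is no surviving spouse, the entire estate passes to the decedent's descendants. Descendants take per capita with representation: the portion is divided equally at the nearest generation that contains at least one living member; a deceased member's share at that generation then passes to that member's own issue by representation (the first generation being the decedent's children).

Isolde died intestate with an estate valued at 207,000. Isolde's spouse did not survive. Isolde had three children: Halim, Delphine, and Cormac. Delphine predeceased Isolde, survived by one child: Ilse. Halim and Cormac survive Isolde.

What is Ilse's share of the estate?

Ilse receives 69,000.

The entire 207,000 passes to the descendants.
That amount (207,000) is divided into 3 shares of 69,000: Halim and Cormac each take 69,000; Delphine's 69,000 share passes to Delphine's issue.
Delphine's share (69,000) passes entirely to Ilse.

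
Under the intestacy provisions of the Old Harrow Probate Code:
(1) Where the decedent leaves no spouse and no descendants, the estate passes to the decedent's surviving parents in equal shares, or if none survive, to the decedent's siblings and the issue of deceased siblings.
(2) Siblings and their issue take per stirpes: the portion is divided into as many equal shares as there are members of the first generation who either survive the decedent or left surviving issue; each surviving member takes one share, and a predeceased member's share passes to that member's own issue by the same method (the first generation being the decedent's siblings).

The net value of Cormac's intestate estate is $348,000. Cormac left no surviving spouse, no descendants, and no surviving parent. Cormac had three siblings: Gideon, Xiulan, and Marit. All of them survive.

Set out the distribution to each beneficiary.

Gideon: $116,000; Xiulan: $116,000; Marit: $116,000

The entire $348,000 passes to the siblings and their issue.
That amount ($348,000) is divided into 3 shares of $116,000: Gideon, Xiulan, and Marit each take $116,000.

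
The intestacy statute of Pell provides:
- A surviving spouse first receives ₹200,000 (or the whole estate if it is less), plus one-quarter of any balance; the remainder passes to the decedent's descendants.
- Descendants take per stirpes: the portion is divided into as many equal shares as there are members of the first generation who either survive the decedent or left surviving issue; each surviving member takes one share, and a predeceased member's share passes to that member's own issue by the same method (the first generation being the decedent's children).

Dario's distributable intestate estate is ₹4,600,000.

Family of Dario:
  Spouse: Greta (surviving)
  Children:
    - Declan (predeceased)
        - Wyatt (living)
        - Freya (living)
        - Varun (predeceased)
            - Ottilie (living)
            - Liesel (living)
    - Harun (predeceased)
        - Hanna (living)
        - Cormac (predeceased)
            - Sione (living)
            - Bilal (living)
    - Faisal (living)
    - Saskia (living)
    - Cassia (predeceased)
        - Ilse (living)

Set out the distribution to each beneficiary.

Greta first takes ₹200,000, leaving a balance of ₹4,400,000. Greta then takes one-quarter of the balance (₹1,100,000), for a total of ₹1,300,000. The remaining ₹3,300,000 passes to the descendants.
The descendants' portion (₹3,300,000) is divided into 5 shares of ₹660,000: Faisal and Saskia each take ₹660,000; Declan's ₹660,000 share passes to Declan's issue; Harun's ₹660,000 share passes to Harun's issue; Cassia's ₹660,000 share passes to Cassia's issue.
Declan's share (₹660,000) is divided into 3 shares of ₹220,000: Wyatt and Freya each take ₹220,000; Varun's ₹220,000 share passes to Varun's issue.
Varun's share (₹220,000) is divided into 2 shares of ₹110,000: Ottilie and Liesel each take ₹110,000.
Harun's share (₹660,000) is divided into 2 shares of ₹330,000: Hanna takes ₹330,000; Cormac's ₹330,000 share passes to Cormac's issue.
Cormac's share (₹330,000) is divided into 2 shares of ₹165,000: Sione and Bilal each take ₹165,000.
Cassia's share (₹660,000) passes entirely to Ilse.

Greta: ₹1,300,000; Wyatt: ₹220,000; Freya: ₹220,000; Ottilie: ₹110,000; Liesel: ₹110,000; Hanna: ₹330,000; Sione: ₹165,000; Bilal: ₹165,000; Faisal: ₹660,000; Saskia: ₹660,000; Ilse: ₹660,000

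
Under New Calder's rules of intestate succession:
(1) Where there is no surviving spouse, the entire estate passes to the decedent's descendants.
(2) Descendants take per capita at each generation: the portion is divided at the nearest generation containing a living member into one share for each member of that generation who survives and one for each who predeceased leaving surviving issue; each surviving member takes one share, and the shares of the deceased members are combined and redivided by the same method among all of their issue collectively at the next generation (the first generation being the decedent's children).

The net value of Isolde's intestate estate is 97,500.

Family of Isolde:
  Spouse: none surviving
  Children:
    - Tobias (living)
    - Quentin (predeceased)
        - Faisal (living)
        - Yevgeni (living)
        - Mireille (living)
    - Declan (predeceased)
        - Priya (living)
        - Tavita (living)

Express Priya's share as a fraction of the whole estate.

The entire 97,500 passes to the descendants.
That amount (97,500) is divided at the children's generation into 3 shares of 32,500. Tobias takes 32,500. The 2 shares of the deceased (Quentin and Declan) are combined into a pool of 65,000.
That pool (65,000) is divided at the grandchildren's generation equally among Faisal, Yevgeni, Mireille, Priya, and Tavita: 13,000 each.

Priya receives 2/15 of the estate.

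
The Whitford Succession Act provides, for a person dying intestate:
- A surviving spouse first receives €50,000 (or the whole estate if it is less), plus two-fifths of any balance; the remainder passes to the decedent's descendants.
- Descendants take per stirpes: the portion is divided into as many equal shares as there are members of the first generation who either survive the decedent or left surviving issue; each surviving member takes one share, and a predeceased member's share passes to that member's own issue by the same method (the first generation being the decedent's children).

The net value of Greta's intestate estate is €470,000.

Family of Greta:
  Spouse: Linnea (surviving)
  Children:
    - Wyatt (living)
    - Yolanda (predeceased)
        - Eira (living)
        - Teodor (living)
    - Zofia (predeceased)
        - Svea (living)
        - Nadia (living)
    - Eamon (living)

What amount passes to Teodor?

Linnea first takes €50,000, leaving a balance of €420,000. Linnea then takes two-fifths of the balance (€168,000), for a total of €218,000. The remaining €252,000 passes to the descendants.
The descendants' portion (€252,000) is divided into 4 shares of €63,000: Wyatt and Eamon each take €63,000; Yolanda's €63,000 share passes to Yolanda's issue; Zofia's €63,000 share passes to Zofia's issue.
Yolanda's share (€63,000) is divided into 2 shares of €31,500: Eira and Teodor each take €31,500.
Zofia's share (€63,000) is divided into 2 shares of €31,500: Svea and Nadia each take €31,500.

Teodor receives €31,500.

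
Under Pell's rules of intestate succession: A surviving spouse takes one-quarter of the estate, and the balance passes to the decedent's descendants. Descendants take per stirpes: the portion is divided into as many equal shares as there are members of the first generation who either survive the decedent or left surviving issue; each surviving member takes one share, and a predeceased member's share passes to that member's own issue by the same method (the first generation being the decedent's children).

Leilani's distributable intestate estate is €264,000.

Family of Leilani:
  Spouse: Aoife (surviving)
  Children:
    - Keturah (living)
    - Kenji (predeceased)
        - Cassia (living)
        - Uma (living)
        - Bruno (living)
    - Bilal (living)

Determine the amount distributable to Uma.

Uma receives €22,000.

Aoife takes one-quarter of €264,000 = €66,000. The remaining €198,000 passes to the descendants.
The descendants' portion (€198,000) is divided into 3 shares of €66,000: Keturah and Bilal each take €66,000; Kenji's €66,000 share passes to Kenji's issue.
Kenji's share (€66,000) is divided into 3 shares of €22,000: Cassia, Uma, and Bruno each take €22,000.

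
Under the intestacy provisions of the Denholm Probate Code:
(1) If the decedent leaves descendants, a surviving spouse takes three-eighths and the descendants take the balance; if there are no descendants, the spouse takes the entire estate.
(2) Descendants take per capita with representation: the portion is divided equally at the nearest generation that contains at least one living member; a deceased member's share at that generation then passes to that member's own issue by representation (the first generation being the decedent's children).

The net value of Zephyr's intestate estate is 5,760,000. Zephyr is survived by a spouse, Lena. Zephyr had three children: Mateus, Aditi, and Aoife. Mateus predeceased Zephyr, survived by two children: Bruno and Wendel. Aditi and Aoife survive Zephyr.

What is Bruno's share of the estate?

Lena takes three-eighths of 5,760,000 = 2,160,000. The remaining 3,600,000 passes to the descendants.
The descendants' portion (3,600,000) is divided into 3 shares of 1,200,000: Aditi and Aoife each take 1,200,000; Mateus's 1,200,000 share passes to Mateus's issue.
Mateus's share (1,200,000) is divided into 2 shares of 600,000: Bruno and Wendel each take 600,000.

Bruno receives 600,000.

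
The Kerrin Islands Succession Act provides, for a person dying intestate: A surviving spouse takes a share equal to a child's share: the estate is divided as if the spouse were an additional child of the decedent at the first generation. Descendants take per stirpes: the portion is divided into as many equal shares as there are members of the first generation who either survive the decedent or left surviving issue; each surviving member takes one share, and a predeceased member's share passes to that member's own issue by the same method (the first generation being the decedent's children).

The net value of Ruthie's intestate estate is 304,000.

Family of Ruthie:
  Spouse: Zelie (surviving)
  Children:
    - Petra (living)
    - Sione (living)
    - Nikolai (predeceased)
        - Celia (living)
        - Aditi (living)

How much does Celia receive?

Celia receives 38,000.

The spouse counts as an additional share at the children's level, so there are 4 primary shares of 76,000. Zelie takes one such share (76,000).
The children's combined portion (228,000) is divided into 3 shares of 76,000: Petra and Sione each take 76,000; Nikolai's 76,000 share passes to Nikolai's issue.
Nikolai's share (76,000) is divided into 2 shares of 38,000: Celia and Aditi each take 38,000.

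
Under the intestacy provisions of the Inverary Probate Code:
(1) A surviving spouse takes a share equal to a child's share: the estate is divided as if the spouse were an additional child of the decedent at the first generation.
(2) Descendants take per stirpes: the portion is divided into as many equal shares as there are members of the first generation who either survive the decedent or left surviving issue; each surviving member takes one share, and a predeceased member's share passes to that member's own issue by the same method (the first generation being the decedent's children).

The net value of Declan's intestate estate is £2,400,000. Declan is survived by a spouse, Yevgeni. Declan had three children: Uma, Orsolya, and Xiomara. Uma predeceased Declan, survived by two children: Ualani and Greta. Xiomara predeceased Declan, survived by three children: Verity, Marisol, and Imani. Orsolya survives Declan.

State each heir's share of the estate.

The spouse counts as an additional share at the children's level, so there are 4 primary shares of £600,000. Yevgeni takes one such share (£600,000).
The children's combined portion (£1,800,000) is divided into 3 shares of £600,000: Orsolya takes £600,000; Uma's £600,000 share passes to Uma's issue; Xiomara's £600,000 share passes to Xiomara's issue.
Uma's share (£600,000) is divided into 2 shares of £300,000: Ualani and Greta each take £300,000.
Xiomara's share (£600,000) is divided into 3 shares of £200,000: Verity, Marisol, and Imani each take £200,000.

Yevgeni: £600,000; Ualani: £300,000; Greta: £300,000; Orsolya: £600,000; Verity: £200,000; Marisol: £200,000; Imani: £200,000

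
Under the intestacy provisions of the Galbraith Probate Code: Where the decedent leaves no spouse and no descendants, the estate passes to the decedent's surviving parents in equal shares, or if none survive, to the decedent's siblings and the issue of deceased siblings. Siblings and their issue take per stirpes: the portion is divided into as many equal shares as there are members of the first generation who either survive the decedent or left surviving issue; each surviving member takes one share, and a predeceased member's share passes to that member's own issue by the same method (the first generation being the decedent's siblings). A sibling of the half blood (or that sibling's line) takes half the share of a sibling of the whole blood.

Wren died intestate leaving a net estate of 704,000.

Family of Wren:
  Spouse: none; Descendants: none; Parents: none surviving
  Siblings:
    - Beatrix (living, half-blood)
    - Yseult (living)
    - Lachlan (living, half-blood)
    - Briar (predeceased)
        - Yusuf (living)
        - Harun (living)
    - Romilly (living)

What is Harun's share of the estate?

The entire 704,000 passes to the siblings and their issue.
Counting each half-blood sibling's line as half a unit, there are 4 units in 704,000, so one unit is 176,000. Whole-blood lines (Yseult, Briar, and Romilly) take 176,000 each; half-blood lines (Beatrix and Lachlan) take 88,000 each.
Briar's share (176,000) is divided into 2 shares of 88,000: Yusuf and Harun each take 88,000.

Harun receives 88,000.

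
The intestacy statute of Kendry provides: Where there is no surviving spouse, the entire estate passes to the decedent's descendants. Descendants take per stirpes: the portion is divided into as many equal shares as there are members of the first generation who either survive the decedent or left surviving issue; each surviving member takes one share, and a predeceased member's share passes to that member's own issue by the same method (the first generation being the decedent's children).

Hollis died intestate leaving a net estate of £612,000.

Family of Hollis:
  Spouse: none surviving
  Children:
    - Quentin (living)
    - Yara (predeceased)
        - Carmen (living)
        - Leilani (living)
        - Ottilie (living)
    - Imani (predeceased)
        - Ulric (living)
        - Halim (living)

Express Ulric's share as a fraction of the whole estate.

The entire £612,000 passes to the descendants.
That amount (£612,000) is divided into 3 shares of £204,000: Quentin takes £204,000; Yara's £204,000 share passes to Yara's issue; Imani's £204,000 share passes to Imani's issue.
Yara's share (£204,000) is divided into 3 shares of £68,000: Carmen, Leilani, and Ottilie each take £68,000.
Imani's share (£204,000) is divided into 2 shares of £102,000: Ulric and Halim each take £102,000.

Ulric receives 1/6 of the estate.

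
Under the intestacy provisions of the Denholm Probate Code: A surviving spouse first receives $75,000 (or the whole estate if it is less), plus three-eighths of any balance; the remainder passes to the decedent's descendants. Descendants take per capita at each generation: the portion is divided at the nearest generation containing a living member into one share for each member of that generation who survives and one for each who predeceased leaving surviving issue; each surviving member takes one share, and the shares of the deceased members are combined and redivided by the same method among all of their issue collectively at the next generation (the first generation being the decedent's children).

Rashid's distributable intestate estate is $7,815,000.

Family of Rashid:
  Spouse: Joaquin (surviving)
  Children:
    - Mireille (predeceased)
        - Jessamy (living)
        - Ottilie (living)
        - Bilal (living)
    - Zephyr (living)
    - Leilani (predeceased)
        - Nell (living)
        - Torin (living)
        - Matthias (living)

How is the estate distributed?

Joaquin first takes $75,000, leaving a balance of $7,740,000. Joaquin then takes three-eighths of the balance ($2,902,500), for a total of $2,977,500. The remaining $4,837,500 passes to the descendants.
The descendants' portion ($4,837,500) is divided at the children's generation into 3 shares of $1,612,500. Zephyr takes $1,612,500. The 2 shares of the deceased (Mireille and Leilani) are combined into a pool of $3,225,000.
That pool ($3,225,000) is divided at the grandchildren's generation equally among Jessamy, Ottilie, Bilal, Nell, Torin, and Matthias: $537,500 each.

Joaquin: $2,977,500; Jessamy: $537,500; Ottilie: $537,500; Bilal: $537,500; Zephyr: $1,612,500; Nell: $537,500; Torin: $537,500; Matthias: $537,500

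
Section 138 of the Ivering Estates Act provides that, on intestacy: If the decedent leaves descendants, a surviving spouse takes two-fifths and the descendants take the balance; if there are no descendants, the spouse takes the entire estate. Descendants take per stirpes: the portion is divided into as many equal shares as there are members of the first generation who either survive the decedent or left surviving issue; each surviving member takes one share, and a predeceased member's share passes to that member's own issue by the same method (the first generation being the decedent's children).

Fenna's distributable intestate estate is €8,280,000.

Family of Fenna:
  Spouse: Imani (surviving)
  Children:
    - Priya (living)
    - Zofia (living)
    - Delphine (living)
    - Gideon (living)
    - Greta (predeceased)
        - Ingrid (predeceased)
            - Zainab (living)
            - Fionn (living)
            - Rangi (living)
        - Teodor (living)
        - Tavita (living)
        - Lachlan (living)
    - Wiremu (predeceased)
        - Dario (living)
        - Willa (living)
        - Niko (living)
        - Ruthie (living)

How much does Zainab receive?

Imani takes two-fifths of €8,280,000 = €3,312,000. The remaining €4,968,000 passes to the descendants.
The descendants' portion (€4,968,000) is divided into 6 shares of €828,000: Priya, Zofia, Delphine, and Gideon each take €828,000; Greta's €828,000 share passes to Greta's issue; Wiremu's €828,000 share passes to Wiremu's issue.
Greta's share (€828,000) is divided into 4 shares of €207,000: Teodor, Tavita, and Lachlan each take €207,000; Ingrid's €207,000 share passes to Ingrid's issue.
Ingrid's share (€207,000) is divided into 3 shares of €69,000: Zainab, Fionn, and Rangi each take €69,000.
Wiremu's share (€828,000) is divided into 4 shares of €207,000: Dario, Willa, Niko, and Ruthie each take €207,000.

Zainab receives €69,000.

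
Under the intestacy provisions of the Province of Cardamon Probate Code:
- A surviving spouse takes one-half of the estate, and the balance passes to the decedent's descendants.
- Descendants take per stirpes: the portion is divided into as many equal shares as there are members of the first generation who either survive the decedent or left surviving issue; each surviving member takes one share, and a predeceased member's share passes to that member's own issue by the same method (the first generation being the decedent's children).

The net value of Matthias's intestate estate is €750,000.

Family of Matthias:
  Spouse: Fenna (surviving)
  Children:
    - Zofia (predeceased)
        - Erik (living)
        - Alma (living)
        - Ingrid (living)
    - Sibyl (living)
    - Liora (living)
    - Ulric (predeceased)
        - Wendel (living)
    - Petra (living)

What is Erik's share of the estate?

Fenna takes one-half of €750,000 = €375,000. The remaining €375,000 passes to the descendants.
The descendants' portion (€375,000) is divided into 5 shares of €75,000: Sibyl, Liora, and Petra each take €75,000; Zofia's €75,000 share passes to Zofia's issue; Ulric's €75,000 share passes to Ulric's issue.
Zofia's share (€75,000) is divided into 3 shares of €25,000: Erik, Alma, and Ingrid each take €25,000.
Ulric's share (€75,000) passes entirely to Wendel.

Erik receives €25,000.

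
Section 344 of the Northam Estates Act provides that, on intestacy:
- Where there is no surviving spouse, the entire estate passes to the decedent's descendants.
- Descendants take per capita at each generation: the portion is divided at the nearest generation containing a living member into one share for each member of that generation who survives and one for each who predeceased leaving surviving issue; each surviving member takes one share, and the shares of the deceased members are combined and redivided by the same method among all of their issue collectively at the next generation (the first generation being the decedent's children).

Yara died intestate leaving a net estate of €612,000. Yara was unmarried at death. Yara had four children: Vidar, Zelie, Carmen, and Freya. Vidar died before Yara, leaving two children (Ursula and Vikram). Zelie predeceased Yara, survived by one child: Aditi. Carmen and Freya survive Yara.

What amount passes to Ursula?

Ursula receives €102,000.

The entire €612,000 passes to the descendants.
That amount (€612,000) is divided at the children's generation into 4 shares of €153,000. Carmen and Freya each take €153,000. The 2 shares of the deceased (Vidar and Zelie) are combined into a pool of €306,000.
That pool (€306,000) is divided at the grandchildren's generation equally among Ursula, Vikram, and Aditi: €102,000 each.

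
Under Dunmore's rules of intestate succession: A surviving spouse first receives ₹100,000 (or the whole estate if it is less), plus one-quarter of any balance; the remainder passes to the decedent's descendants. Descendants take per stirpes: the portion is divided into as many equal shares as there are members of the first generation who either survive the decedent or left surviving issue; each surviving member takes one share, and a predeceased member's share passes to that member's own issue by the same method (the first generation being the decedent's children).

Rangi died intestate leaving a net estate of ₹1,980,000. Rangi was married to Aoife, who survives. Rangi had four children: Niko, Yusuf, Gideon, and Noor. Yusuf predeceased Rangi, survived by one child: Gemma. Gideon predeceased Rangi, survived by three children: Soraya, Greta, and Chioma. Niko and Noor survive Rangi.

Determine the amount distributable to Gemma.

Gemma receives ₹352,500.

Aoife first takes ₹100,000, leaving a balance of ₹1,880,000. Aoife then takes one-quarter of the balance (₹470,000), for a total of ₹570,000. The remaining ₹1,410,000 passes to the descendants.
The descendants' portion (₹1,410,000) is divided into 4 shares of ₹352,500: Niko and Noor each take ₹352,500; Yusuf's ₹352,500 share passes to Yusuf's issue; Gideon's ₹352,500 share passes to Gideon's issue.
Yusuf's share (₹352,500) passes entirely to Gemma.
Gideon's share (₹352,500) is divided into 3 shares of ₹117,500: Soraya, Greta, and Chioma each take ₹117,500.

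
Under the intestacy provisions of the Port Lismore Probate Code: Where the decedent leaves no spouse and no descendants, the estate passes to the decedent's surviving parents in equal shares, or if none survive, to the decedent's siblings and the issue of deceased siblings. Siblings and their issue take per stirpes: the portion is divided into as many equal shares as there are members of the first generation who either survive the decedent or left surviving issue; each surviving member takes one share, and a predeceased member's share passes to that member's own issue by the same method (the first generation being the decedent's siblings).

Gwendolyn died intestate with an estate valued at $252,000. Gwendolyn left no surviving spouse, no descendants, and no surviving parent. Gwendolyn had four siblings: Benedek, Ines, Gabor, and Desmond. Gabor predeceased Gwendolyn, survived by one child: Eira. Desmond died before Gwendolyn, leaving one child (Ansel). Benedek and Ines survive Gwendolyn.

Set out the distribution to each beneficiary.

Benedek: $63,000; Ines: $63,000; Eira: $63,000; Ansel: $63,000

The entire $252,000 passes to the siblings and their issue.
That amount ($252,000) is divided into 4 shares of $63,000: Benedek and Ines each take $63,000; Gabor's $63,000 share passes to Gabor's issue; Desmond's $63,000 share passes to Desmond's issue.
Gabor's share ($63,000) passes entirely to Eira.
Desmond's share ($63,000) passes entirely to Ansel.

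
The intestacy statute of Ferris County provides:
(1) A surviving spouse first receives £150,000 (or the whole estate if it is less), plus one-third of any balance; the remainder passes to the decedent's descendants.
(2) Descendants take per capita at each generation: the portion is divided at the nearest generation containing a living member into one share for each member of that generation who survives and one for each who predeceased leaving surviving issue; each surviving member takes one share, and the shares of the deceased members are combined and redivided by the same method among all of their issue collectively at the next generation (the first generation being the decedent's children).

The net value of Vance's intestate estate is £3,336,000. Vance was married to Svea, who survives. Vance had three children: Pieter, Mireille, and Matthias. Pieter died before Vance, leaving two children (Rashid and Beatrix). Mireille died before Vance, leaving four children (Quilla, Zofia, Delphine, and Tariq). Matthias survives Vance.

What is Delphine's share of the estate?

Delphine receives £236,000.

Svea first takes £150,000, leaving a balance of £3,186,000. Svea then takes one-third of the balance (£1,062,000), for a total of £1,212,000. The remaining £2,124,000 passes to the descendants.
The descendants' portion (£2,124,000) is divided at the children's generation into 3 shares of £708,000. Matthias takes £708,000. The 2 shares of the deceased (Pieter and Mireille) are combined into a pool of £1,416,000.
That pool (£1,416,000) is divided at the grandchildren's generation equally among Rashid, Beatrix, Quilla, Zofia, Delphine, and Tariq: £236,000 each.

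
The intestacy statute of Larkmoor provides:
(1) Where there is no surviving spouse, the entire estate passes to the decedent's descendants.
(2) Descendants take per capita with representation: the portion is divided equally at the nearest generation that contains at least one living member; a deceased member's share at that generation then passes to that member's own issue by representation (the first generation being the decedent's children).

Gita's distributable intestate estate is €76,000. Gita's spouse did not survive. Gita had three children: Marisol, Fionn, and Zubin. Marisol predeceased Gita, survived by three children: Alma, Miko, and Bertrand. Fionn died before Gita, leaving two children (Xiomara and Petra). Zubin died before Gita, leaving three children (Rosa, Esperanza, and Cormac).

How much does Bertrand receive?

The entire €76,000 passes to the descendants.
No child survives, so the initial division is made at the grandchildren's generation.
That amount (€76,000) is divided into 8 shares of €9,500: Alma, Miko, Bertrand, Xiomara, Petra, Rosa, Esperanza, and Cormac each take €9,500.

Bertrand receives €9,500.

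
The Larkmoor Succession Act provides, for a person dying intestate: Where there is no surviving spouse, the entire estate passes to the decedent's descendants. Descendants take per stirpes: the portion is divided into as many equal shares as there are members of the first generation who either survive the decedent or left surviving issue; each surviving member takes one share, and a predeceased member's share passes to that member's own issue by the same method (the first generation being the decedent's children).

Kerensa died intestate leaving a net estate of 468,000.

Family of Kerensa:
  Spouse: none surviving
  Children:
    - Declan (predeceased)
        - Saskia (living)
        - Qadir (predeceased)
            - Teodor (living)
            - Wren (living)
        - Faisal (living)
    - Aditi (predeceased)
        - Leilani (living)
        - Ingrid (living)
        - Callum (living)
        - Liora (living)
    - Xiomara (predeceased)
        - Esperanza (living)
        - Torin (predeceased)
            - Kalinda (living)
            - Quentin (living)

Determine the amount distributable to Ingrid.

Ingrid receives 39,000.

The entire 468,000 passes to the descendants.
That amount (468,000) is divided into 3 shares of 156,000: Declan's 156,000 share passes to Declan's issue; Aditi's 156,000 share passes to Aditi's issue; Xiomara's 156,000 share passes to Xiomara's issue.
Declan's share (156,000) is divided into 3 shares of 52,000: Saskia and Faisal each take 52,000; Qadir's 52,000 share passes to Qadir's issue.
Qadir's share (52,000) is divided into 2 shares of 26,000: Teodor and Wren each take 26,000.
Aditi's share (156,000) is divided into 4 shares of 39,000: Leilani, Ingrid, Callum, and Liora each take 39,000.
Xiomara's share (156,000) is divided into 2 shares of 78,000: Esperanza takes 78,000; Torin's 78,000 share passes to Torin's issue.
Torin's share (78,000) is divided into 2 shares of 39,000: Kalinda and Quentin each take 39,000.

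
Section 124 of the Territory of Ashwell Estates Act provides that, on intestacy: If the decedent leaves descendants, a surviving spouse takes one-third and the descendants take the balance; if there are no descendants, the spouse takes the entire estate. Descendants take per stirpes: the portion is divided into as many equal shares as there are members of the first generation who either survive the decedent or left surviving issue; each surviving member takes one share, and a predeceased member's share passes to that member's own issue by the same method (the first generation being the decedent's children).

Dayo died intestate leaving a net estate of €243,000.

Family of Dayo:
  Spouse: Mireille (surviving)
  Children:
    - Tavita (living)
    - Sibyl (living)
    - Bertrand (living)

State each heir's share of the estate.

Mireille takes one-third of €243,000 = €81,000. The remaining €162,000 passes to the descendants.
The descendants' portion (€162,000) is divided into 3 shares of €54,000: Tavita, Sibyl, and Bertrand each take €54,000.

Mireille: €81,000; Tavita: €54,000; Sibyl: €54,000; Bertrand: €54,000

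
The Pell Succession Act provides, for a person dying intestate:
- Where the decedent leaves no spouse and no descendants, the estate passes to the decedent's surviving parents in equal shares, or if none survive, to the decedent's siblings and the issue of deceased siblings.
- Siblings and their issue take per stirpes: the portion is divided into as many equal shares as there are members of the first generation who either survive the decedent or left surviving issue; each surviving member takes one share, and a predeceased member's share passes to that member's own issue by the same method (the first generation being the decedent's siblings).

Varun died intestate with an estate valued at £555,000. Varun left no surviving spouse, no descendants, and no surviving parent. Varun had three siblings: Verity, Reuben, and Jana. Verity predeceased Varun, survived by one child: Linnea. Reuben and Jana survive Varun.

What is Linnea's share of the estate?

The entire £555,000 passes to the siblings and their issue.
That amount (£555,000) is divided into 3 shares of £185,000: Reuben and Jana each take £185,000; Verity's £185,000 share passes to Verity's issue.
Verity's share (£185,000) passes entirely to Linnea.

Linnea receives £185,000.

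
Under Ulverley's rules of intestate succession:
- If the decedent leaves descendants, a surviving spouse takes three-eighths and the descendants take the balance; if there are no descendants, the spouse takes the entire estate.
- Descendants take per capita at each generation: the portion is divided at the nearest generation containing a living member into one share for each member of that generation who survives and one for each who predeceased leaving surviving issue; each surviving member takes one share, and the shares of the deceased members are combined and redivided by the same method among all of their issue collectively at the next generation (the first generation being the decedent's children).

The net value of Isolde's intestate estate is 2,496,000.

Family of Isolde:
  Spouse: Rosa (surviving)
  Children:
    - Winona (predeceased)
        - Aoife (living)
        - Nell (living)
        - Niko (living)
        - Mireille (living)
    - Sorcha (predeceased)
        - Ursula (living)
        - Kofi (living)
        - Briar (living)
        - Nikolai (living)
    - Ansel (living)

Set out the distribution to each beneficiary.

Rosa takes three-eighths of 2,496,000 = 936,000. The remaining 1,560,000 passes to the descendants.
The descendants' portion (1,560,000) is divided at the children's generation into 3 shares of 520,000. Ansel takes 520,000. The 2 shares of the deceased (Winona and Sorcha) are combined into a pool of 1,040,000.
That pool (1,040,000) is divided at the grandchildren's generation equally among Aoife, Nell, Niko, Mireille, Ursula, Kofi, Briar, and Nikolai: 130,000 each.

Rosa: 936,000; Aoife: 130,000; Nell: 130,000; Niko: 130,000; Mireille: 130,000; Ursula: 130,000; Kofi: 130,000; Briar: 130,000; Nikolai: 130,000; Ansel: 520,000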